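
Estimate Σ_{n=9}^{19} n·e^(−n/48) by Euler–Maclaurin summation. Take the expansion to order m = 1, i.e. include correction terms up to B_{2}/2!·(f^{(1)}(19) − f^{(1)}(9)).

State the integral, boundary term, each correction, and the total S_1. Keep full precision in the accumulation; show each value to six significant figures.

S_1 ≈ 113.576

Integral: ∫_9^19 x·e^(−x/48) dx = 103.473.
½[f(9) + f(19)] = ½[7.46126 + 12.7893] = 10.1253.
Running total after boundary: 113.599.
k=1: B_{2}/(2)! × [f^{(1)}(19) − f^{(1)}(9)] = 1/12 × (0.406676 − 0.673586) = -0.0222425.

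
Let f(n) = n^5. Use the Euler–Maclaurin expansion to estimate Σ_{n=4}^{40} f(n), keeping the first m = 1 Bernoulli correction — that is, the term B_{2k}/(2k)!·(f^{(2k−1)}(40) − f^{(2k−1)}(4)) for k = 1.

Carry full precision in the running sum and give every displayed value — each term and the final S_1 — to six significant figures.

S_1 ≈ 7.34933e+08

∫_4^40 x^5 dx evaluates to 6.82666e+08.
Boundary: ½(f(4) + f(40)) = ½(1024.00 + 1.02400e+08) = 5.12005e+07.
So far: 7.33866e+08.
Correction k=1: B_{2}/2! · (f^{(1)}(40) − f^{(1)}(4)) = 1/12 · (1.28000e+07 − 1280.00) = 1.06656e+06.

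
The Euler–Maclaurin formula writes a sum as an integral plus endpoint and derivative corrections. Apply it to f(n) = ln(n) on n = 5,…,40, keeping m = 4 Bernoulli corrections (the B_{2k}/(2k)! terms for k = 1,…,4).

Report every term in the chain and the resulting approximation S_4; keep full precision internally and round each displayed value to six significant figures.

S_4 ≈ 107.143

The integral term ∫_5^40 ln(x) dx = 104.508.
½[f(5) + f(40)] = ½[1.60944 + 3.68888] = 2.64916.
Integral + boundary = 107.157.
Order-1 term: 1/12 · (0.0250000 − 0.200000) = -0.0145833.
Running total after k=1: 107.143.
Order-2 term: −1/720 · (3.12500e-05 − 0.0160000) = 2.21788e-05.
Running total after k=2: 107.143.
Order-3 term: 1/30240 · (2.34375e-07 − 0.00768000) = -2.53961e-07.
Running total after k=3: 107.143.
Order-4 term: −1/1209600 · (4.39453e-09 − 0.00921600) = 7.61904e-09.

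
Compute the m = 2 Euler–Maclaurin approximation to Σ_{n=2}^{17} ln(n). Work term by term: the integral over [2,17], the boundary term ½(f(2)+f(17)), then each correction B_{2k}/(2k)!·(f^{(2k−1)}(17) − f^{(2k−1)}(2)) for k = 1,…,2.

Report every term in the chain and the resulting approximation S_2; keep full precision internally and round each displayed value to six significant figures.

S_2 ≈ 33.5051

Integral: ∫_2^17 ln(x) dx = 31.7783.
Endpoint term: (f(2) + f(17))/2 = (0.693147 + 2.83321)/2 = 1.76318.
Integral + boundary = 33.5415.
k=1: B_{2}/(2)! × [f^{(1)}(17) − f^{(1)}(2)] = 1/12 × (0.0588235 − 0.500000) = -0.0367647.
Partial sum through k=1: 33.5047.
k=2: B_{4}/(4)! × [f^{(3)}(17) − f^{(3)}(2)] = −1/720 × (0.000407083 − 0.250000) = 0.000346657.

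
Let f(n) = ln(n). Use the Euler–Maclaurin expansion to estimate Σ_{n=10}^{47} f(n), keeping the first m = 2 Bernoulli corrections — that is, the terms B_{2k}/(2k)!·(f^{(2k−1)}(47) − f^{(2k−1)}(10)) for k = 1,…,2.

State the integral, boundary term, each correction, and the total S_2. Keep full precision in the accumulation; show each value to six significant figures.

S_2 ≈ 124.001

∫_10^47 ln(x) dx evaluates to 120.931.
½[f(10) + f(47)] = ½[2.30259 + 3.85015] = 3.07637.
Running total after boundary: 124.007.
Correction k=1: B_{2}/2! · (f^{(1)}(47) − f^{(1)}(10)) = 1/12 · (0.0212766 − 0.100000) = -0.00656028.
Running total after k=1: 124.001.
Correction k=2: B_{4}/4! · (f^{(3)}(47) − f^{(3)}(10)) = −1/720 · (1.92636e-05 − 0.00200000) = 2.75102e-06.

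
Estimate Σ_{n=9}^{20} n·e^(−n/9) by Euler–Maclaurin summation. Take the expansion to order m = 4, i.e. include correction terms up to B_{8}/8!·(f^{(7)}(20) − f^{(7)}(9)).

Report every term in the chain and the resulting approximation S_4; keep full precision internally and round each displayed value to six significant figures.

Integral: ∫_9^20 x·e^(−x/9) dx = 31.3124.
Endpoint term: (f(9) + f(20))/2 = (3.31091 + 2.16736)/2 = 2.73914.
So far: 34.0516.
Order-1 term: 1/12 · (-0.132450 − 0.00000) = -0.0110375.
After k=1: 34.0405.
Order-2 term: −1/720 · (0.00104057 − 0.00908344) = 1.11707e-05.
After k=2: 34.0405.
Order-3 term: 1/30240 · (4.58805e-05 − 0.000224283) = -5.89954e-09.
After k=3: 34.0405.
Order-4 term: −1/1209600 · (9.74254e-07 − 4.15338e-06) = 2.62825e-12.

S_4 ≈ 34.0405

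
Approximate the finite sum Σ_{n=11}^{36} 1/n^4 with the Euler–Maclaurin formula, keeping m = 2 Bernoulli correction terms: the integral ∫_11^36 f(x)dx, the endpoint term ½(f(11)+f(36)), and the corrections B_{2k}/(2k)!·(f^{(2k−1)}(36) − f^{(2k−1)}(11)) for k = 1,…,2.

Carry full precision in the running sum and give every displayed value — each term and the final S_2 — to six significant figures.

S_2 ≈ 0.000279798

Integral: ∫_11^36 1/x^4 dx = 0.000243294.
Boundary: ½(f(11) + f(36)) = ½(6.83013e-05 + 5.95374e-07) = 3.44484e-05.
Integral + boundary = 0.000277742.
k=1: B_{2}/(2)! × [f^{(1)}(36) − f^{(1)}(11)] = 1/12 × (-6.61527e-08 − (-2.48369e-05)) = 2.06423e-06.
Running total after k=1: 0.000279806.
k=2: B_{4}/(4)! × [f^{(3)}(36) − f^{(3)}(11)] = −1/720 × (-1.53131e-09 − (-6.15790e-06)) = -8.55051e-09.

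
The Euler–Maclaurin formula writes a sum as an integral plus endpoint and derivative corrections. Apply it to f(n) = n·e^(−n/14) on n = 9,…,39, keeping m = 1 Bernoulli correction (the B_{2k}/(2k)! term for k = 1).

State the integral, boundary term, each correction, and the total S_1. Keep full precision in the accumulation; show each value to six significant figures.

Integral: ∫_9^39 x·e^(−x/14) dx = 123.533.
Boundary: ½(f(9) + f(39)) = ½(4.73209 + 2.40572) = 3.56890.
So far: 127.102.
Correction k=1: B_{2}/2! · (f^{(1)}(39) − f^{(1)}(9)) = 1/12 · (-0.110152 − 0.187781) = -0.0248278.

S_1 ≈ 127.078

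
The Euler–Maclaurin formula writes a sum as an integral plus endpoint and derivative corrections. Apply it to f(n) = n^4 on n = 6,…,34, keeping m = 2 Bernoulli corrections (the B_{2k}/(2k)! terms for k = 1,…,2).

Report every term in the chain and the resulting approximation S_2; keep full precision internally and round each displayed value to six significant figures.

S_2 ≈ 9.76737e+06

∫_6^34 x^4 dx evaluates to 9.08553e+06.
Endpoint term: (f(6) + f(34))/2 = (1296.00 + 1.33634e+06)/2 = 668816.
So far: 9.75435e+06.
Order-1 term: 1/12 · (157216 − 864.000) = 13029.3.
After k=1: 9.76737e+06.
Order-2 term: −1/720 · (816.000 − 144.000) = -0.933333.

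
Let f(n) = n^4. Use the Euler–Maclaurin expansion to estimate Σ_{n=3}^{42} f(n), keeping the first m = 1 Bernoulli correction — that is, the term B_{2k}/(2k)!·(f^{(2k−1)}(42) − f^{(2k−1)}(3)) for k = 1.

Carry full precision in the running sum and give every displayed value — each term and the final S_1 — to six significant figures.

∫_3^42 x^4 dx evaluates to 2.61382e+07.
Boundary: ½(f(3) + f(42)) = ½(81.0000 + 3.11170e+06) = 1.55589e+06.
Integral + boundary = 2.76941e+07.
Order-1 term: 1/12 · (296352 − 108.000) = 24687.0.

S_1 ≈ 2.77188e+07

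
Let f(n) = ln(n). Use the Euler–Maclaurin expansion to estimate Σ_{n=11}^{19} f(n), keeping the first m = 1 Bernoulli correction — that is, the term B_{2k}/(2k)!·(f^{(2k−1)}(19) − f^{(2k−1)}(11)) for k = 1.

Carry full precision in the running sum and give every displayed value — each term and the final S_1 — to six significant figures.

S_1 ≈ 24.2355

Integral: ∫_11^19 ln(x) dx = 21.5675.
Boundary: ½(f(11) + f(19)) = ½(2.39790 + 2.94444) = 2.67117.
So far: 24.2387.
k=1: B_{2}/(2)! × [f^{(1)}(19) − f^{(1)}(11)] = 1/12 × (0.0526316 − 0.0909091) = -0.00318979.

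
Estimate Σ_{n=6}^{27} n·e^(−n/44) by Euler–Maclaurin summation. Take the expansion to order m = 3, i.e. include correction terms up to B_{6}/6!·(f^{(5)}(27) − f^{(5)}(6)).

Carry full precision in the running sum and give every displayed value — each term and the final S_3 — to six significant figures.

∫_6^27 x·e^(−x/44) dx evaluates to 228.289.
Endpoint term: (f(6) + f(27))/2 = (5.23515 + 14.6172)/2 = 9.92619.
So far: 238.215.
k=1: B_{2}/(2)! × [f^{(1)}(27) − f^{(1)}(6)] = 1/12 × (0.209169 − 0.753545) = -0.0453646.
After k=1: 238.170.
k=2: B_{4}/(4)! × [f^{(3)}(27) − f^{(3)}(6)] = −1/720 × (0.000667317 − 0.00129060) = 8.65666e-07.
After k=2: 238.170.
k=3: B_{6}/(6)! × [f^{(5)}(27) − f^{(5)}(6)] = 1/30240 × (6.33571e-07 − 1.13221e-06) = -1.64895e-11.

S_3 ≈ 238.170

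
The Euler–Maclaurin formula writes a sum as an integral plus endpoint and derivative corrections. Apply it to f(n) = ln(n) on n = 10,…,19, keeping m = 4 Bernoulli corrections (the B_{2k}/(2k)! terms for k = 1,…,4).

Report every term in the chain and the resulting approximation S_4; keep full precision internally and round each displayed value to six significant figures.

The integral term ∫_10^19 ln(x) dx = 23.9185.
½[f(10) + f(19)] = ½[2.30259 + 2.94444] = 2.62351.
Integral + boundary = 26.5420.
Correction k=1: B_{2}/2! · (f^{(1)}(19) − f^{(1)}(10)) = 1/12 · (0.0526316 − 0.100000) = -0.00394737.
Partial sum through k=1: 26.5381.
Correction k=2: B_{4}/4! · (f^{(3)}(19) − f^{(3)}(10)) = −1/720 · (0.000291588 − 0.00200000) = 2.37279e-06.
Partial sum through k=2: 26.5381.
Correction k=3: B_{6}/6! · (f^{(5)}(19) − f^{(5)}(10)) = 1/30240 · (9.69267e-06 − 0.000240000) = -7.61598e-09.
Partial sum through k=3: 26.5381.
Correction k=4: B_{8}/8! · (f^{(7)}(19) − f^{(7)}(10)) = −1/1209600 · (8.05485e-07 − 7.20000e-05) = 5.88579e-11.

S_4 ≈ 26.5381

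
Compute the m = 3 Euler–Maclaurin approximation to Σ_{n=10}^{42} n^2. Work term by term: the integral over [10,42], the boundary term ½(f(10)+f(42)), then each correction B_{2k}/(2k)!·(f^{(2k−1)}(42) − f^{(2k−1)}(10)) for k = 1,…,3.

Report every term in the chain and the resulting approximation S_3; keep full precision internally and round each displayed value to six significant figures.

Integral: ∫_10^42 x^2 dx = 24362.7.
Endpoint term: (f(10) + f(42))/2 = (100.000 + 1764.00)/2 = 932.000.
Running total after boundary: 25294.7.
Correction k=1: B_{2}/2! · (f^{(1)}(42) − f^{(1)}(10)) = 1/12 · (84.0000 − 20.0000) = 5.33333.
After k=1: 25300.0.
Correction k=2: B_{4}/4! · (f^{(3)}(42) − f^{(3)}(10)) = −1/720 · (0.00000 − 0.00000) = 0.00000.
After k=2: 25300.0.
Correction k=3: B_{6}/6! · (f^{(5)}(42) − f^{(5)}(10)) = 1/30240 · (0.00000 − 0.00000) = 0.00000.

S_3 ≈ 25300.0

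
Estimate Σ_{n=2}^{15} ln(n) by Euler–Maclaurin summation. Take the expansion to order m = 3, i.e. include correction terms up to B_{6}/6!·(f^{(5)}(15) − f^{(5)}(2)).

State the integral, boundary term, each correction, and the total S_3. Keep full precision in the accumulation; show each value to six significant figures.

S_3 ≈ 27.8993

∫_2^15 ln(x) dx evaluates to 26.2345.
Endpoint term: (f(2) + f(15))/2 = (0.693147 + 2.70805)/2 = 1.70060.
So far: 27.9351.
k=1: B_{2}/(2)! × [f^{(1)}(15) − f^{(1)}(2)] = 1/12 × (0.0666667 − 0.500000) = -0.0361111.
Running total after k=1: 27.8989.
k=2: B_{4}/(4)! × [f^{(3)}(15) − f^{(3)}(2)] = −1/720 × (0.000592593 − 0.250000) = 0.000346399.
Running total after k=2: 27.8993.
k=3: B_{6}/(6)! × [f^{(5)}(15) − f^{(5)}(2)] = 1/30240 × (3.16049e-05 − 0.750000) = -2.48005e-05.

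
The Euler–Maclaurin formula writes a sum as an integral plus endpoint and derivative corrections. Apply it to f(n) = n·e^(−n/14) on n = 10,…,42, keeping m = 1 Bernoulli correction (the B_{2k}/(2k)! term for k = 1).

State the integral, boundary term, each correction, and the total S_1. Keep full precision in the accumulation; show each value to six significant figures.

∫_10^42 x·e^(−x/14) dx evaluates to 125.453.
Endpoint term: (f(10) + f(42))/2 = (4.89542 + 2.09106)/2 = 3.49324.
So far: 128.946.
k=1: B_{2}/(2)! × [f^{(1)}(42) − f^{(1)}(10)] = 1/12 × (-0.0995741 − 0.139869) = -0.0199536.

S_1 ≈ 128.926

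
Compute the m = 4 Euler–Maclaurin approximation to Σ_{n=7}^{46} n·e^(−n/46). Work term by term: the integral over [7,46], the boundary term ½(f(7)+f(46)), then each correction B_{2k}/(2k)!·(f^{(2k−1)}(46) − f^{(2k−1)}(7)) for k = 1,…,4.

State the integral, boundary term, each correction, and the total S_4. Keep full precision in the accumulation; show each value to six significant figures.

S_4 ≈ 548.390

The integral term ∫_7^46 x·e^(−x/46) dx = 536.983.
Endpoint term: (f(7) + f(46))/2 = (6.01187 + 16.9225)/2 = 11.4672.
Running total after boundary: 548.451.
Correction k=1: B_{2}/2! · (f^{(1)}(46) − f^{(1)}(7)) = 1/12 · (0.00000 − 0.728146) = -0.0606788.
After k=1: 548.390.
Correction k=2: B_{4}/4! · (f^{(3)}(46) − f^{(3)}(7)) = −1/720 · (0.000347712 − 0.00115587) = 1.12244e-06.
After k=2: 548.390.
Correction k=3: B_{6}/6! · (f^{(5)}(46) − f^{(5)}(7)) = 1/30240 · (3.28650e-07 − 9.29881e-07) = -1.98820e-11.
After k=3: 548.390.
Correction k=4: B_{8}/8! · (f^{(7)}(46) − f^{(7)}(7)) = −1/1209600 · (2.32975e-10 − 6.20751e-10) = 3.20582e-16.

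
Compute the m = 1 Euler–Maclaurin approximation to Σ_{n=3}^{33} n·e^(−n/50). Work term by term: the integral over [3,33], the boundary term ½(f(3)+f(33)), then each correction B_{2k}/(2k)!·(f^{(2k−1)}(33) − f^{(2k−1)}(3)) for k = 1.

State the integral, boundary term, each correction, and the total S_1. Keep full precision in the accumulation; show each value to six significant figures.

The integral term ∫_3^33 x·e^(−x/50) dx = 350.743.
Endpoint term: (f(3) + f(33))/2 = (2.82529 + 17.0561)/2 = 9.94069.
Integral + boundary = 360.684.
Correction k=1: B_{2}/2! · (f^{(1)}(33) − f^{(1)}(3)) = 1/12 · (0.175729 − 0.885259) = -0.0591274.

S_1 ≈ 360.625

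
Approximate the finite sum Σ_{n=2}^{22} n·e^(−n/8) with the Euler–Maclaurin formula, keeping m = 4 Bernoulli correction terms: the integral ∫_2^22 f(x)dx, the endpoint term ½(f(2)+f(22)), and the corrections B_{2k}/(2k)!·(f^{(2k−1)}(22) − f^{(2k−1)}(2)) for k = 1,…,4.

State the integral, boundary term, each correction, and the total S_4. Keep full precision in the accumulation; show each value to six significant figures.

S_4 ≈ 48.3854

Integral: ∫_2^22 x·e^(−x/8) dx = 46.9614.
½[f(2) + f(22)] = ½[1.55760 + 1.40641] = 1.48201.
Running total after boundary: 48.4434.
Order-1 term: 1/12 · (-0.111874 − 0.584101) = -0.0579979.
After k=1: 48.3854.
Order-2 term: −1/720 · (0.000249718 − 0.0334641) = 4.61311e-05.
After k=2: 48.3854.
Order-3 term: 1/30240 · (3.51166e-05 − 0.000903150) = -2.87048e-08.
After k=3: 48.3854.
Order-4 term: −1/1209600 · (1.03643e-06 − 2.00535e-05) = 1.57218e-11.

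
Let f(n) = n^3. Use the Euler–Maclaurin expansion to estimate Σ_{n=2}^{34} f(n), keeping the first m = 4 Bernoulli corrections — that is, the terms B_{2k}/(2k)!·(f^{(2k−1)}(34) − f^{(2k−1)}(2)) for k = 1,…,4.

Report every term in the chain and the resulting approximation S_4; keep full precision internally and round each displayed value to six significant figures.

Integral: ∫_2^34 x^3 dx = 334080.
½[f(2) + f(34)] = ½[8.00000 + 39304.0] = 19656.0.
So far: 353736.
Correction k=1: B_{2}/2! · (f^{(1)}(34) − f^{(1)}(2)) = 1/12 · (3468.00 − 12.0000) = 288.000.
Partial sum through k=1: 354024.
Correction k=2: B_{4}/4! · (f^{(3)}(34) − f^{(3)}(2)) = −1/720 · (6.00000 − 6.00000) = 0.00000.
Partial sum through k=2: 354024.
Correction k=3: B_{6}/6! · (f^{(5)}(34) − f^{(5)}(2)) = 1/30240 · (0.00000 − 0.00000) = 0.00000.
Partial sum through k=3: 354024.
Correction k=4: B_{8}/8! · (f^{(7)}(34) − f^{(7)}(2)) = −1/1209600 · (0.00000 − 0.00000) = 0.00000.

S_4 ≈ 354024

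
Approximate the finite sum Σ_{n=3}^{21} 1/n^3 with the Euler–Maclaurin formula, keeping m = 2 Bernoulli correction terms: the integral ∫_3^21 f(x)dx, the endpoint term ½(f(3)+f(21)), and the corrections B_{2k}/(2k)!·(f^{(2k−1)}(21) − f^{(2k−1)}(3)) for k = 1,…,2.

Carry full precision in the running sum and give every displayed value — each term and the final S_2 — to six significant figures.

S_2 ≈ 0.0759651

Integral: ∫_3^21 1/x^3 dx = 0.0544218.
Boundary: ½(f(3) + f(21)) = ½(0.0370370 + 0.000107980) = 0.0185725.
Running total after boundary: 0.0729943.
k=1: B_{2}/(2)! × [f^{(1)}(21) − f^{(1)}(3)] = 1/12 × (-1.54257e-05 − (-0.0370370)) = 0.00308513.
Running total after k=1: 0.0760794.
k=2: B_{4}/(4)! × [f^{(3)}(21) − f^{(3)}(3)] = −1/720 × (-6.99577e-07 − (-0.0823045)) = -0.000114311.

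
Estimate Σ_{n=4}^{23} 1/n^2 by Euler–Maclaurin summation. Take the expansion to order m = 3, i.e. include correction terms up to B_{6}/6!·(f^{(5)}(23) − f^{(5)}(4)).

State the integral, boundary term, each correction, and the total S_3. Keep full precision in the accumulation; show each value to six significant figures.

S_3 ≈ 0.241276

∫_4^23 1/x^2 dx evaluates to 0.206522.
Boundary: ½(f(4) + f(23)) = ½(0.0625000 + 0.00189036) = 0.0321952.
Running total after boundary: 0.238717.
Order-1 term: 1/12 · (-0.000164379 − (-0.0312500)) = 0.00259047.
After k=1: 0.241307.
Order-2 term: −1/720 · (-3.72883e-06 − (-0.0234375)) = -3.25469e-05.
After k=2: 0.241275.
Order-3 term: 1/30240 · (-2.11465e-07 − (-0.0439453)) = 1.45321e-06.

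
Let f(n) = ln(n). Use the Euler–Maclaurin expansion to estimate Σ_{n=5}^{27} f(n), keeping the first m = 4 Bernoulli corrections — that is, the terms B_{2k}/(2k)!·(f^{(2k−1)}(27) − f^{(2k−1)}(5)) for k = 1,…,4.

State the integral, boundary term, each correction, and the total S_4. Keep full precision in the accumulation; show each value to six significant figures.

The integral term ∫_5^27 ln(x) dx = 58.9404.
Boundary: ½(f(5) + f(27)) = ½(1.60944 + 3.29584) = 2.45264.
Running total after boundary: 61.3930.
Order-1 term: 1/12 · (0.0370370 − 0.200000) = -0.0135802.
After k=1: 61.3795.
Order-2 term: −1/720 · (0.000101611 − 0.0160000) = 2.20811e-05.
After k=2: 61.3795.
Order-3 term: 1/30240 · (1.67260e-06 − 0.00768000) = -2.53913e-07.
After k=3: 61.3795.
Order-4 term: −1/1209600 · (6.88313e-08 − 0.00921600) = 7.61899e-09.

S_4 ≈ 61.3795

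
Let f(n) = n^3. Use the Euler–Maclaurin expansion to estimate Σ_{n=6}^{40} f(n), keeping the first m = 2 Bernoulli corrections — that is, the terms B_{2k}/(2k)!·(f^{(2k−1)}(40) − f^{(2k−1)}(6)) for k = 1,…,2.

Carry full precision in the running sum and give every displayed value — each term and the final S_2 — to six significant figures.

Integral: ∫_6^40 x^3 dx = 639676.
Boundary: ½(f(6) + f(40)) = ½(216.000 + 64000.0) = 32108.0.
Integral + boundary = 671784.
Correction k=1: B_{2}/2! · (f^{(1)}(40) − f^{(1)}(6)) = 1/12 · (4800.00 − 108.000) = 391.000.
After k=1: 672175.
Correction k=2: B_{4}/4! · (f^{(3)}(40) − f^{(3)}(6)) = −1/720 · (6.00000 − 6.00000) = 0.00000.

S_2 ≈ 672175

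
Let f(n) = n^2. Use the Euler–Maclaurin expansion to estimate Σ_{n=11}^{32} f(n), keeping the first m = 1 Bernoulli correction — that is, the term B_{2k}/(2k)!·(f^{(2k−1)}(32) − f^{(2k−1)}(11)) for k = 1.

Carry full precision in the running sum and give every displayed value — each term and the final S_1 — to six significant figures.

Integral: ∫_11^32 x^2 dx = 10479.0.
Boundary: ½(f(11) + f(32)) = ½(121.000 + 1024.00) = 572.500.
Integral + boundary = 11051.5.
k=1: B_{2}/(2)! × [f^{(1)}(32) − f^{(1)}(11)] = 1/12 × (64.0000 − 22.0000) = 3.50000.

S_1 ≈ 11055.0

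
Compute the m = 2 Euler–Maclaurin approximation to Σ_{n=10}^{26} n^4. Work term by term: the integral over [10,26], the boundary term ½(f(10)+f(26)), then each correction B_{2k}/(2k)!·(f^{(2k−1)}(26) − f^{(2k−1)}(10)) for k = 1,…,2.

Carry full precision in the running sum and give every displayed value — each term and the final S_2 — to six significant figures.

S_2 ≈ 2.59529e+06

The integral term ∫_10^26 x^4 dx = 2.35628e+06.
½[f(10) + f(26)] = ½[10000.0 + 456976] = 233488.
Integral + boundary = 2.58976e+06.
Correction k=1: B_{2}/2! · (f^{(1)}(26) − f^{(1)}(10)) = 1/12 · (70304.0 − 4000.00) = 5525.33.
After k=1: 2.59529e+06.
Correction k=2: B_{4}/4! · (f^{(3)}(26) − f^{(3)}(10)) = −1/720 · (624.000 − 240.000) = -0.533333.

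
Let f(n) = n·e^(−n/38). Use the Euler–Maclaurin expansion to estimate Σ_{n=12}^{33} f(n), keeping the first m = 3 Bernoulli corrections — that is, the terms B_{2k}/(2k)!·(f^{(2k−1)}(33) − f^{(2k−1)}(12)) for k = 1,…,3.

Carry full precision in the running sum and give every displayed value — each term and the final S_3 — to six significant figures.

S_3 ≈ 264.649

The integral term ∫_12^33 x·e^(−x/38) dx = 253.387.
½[f(12) + f(33)] = ½[8.75056 + 13.8472] = 11.2989.
So far: 264.686.
Correction k=1: B_{2}/2! · (f^{(1)}(33) − f^{(1)}(12)) = 1/12 · (0.0552123 − 0.498935) = -0.0369769.
Running total after k=1: 264.649.
Correction k=2: B_{4}/4! · (f^{(3)}(33) − f^{(3)}(12)) = −1/720 · (0.000619418 − 0.00135551) = 1.02235e-06.
Running total after k=2: 264.649.
Correction k=3: B_{6}/6! · (f^{(5)}(33) − f^{(5)}(12)) = 1/30240 · (8.31441e-07 − 1.63816e-06) = -2.66772e-11.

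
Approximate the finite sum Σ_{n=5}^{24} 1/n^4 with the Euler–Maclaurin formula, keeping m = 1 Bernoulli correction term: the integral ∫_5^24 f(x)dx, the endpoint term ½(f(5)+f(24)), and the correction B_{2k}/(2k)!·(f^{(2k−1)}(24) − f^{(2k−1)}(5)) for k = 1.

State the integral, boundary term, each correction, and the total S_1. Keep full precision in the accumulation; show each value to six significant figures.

S_1 ≈ 0.00355069

Integral: ∫_5^24 1/x^4 dx = 0.00264255.
Endpoint term: (f(5) + f(24))/2 = (0.00160000 + 3.01408e-06)/2 = 0.000801507.
Integral + boundary = 0.00344406.
Order-1 term: 1/12 · (-5.02347e-07 − (-0.00128000)) = 0.000106625.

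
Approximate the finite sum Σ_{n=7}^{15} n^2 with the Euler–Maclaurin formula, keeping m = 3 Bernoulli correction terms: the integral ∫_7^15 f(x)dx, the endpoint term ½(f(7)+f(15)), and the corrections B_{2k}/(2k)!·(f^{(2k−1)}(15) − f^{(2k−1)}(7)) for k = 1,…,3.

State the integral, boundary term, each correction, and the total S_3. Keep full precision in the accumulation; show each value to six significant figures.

S_3 ≈ 1149.00

Integral: ∫_7^15 x^2 dx = 1010.67.
Boundary: ½(f(7) + f(15)) = ½(49.0000 + 225.000) = 137.000.
Integral + boundary = 1147.67.
Correction k=1: B_{2}/2! · (f^{(1)}(15) − f^{(1)}(7)) = 1/12 · (30.0000 − 14.0000) = 1.33333.
After k=1: 1149.00.
Correction k=2: B_{4}/4! · (f^{(3)}(15) − f^{(3)}(7)) = −1/720 · (0.00000 − 0.00000) = 0.00000.
After k=2: 1149.00.
Correction k=3: B_{6}/6! · (f^{(5)}(15) − f^{(5)}(7)) = 1/30240 · (0.00000 − 0.00000) = 0.00000.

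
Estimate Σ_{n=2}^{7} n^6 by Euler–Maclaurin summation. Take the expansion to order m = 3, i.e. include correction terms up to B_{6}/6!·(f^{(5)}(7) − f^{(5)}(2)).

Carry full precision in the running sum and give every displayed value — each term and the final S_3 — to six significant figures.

S_3 ≈ 184819

The integral term ∫_2^7 x^6 dx = 117631.
½[f(2) + f(7)] = ½[64.0000 + 117649] = 58856.5.
So far: 176487.
Correction k=1: B_{2}/2! · (f^{(1)}(7) − f^{(1)}(2)) = 1/12 · (100842 − 192.000) = 8387.50.
After k=1: 184875.
Correction k=2: B_{4}/4! · (f^{(3)}(7) − f^{(3)}(2)) = −1/720 · (41160.0 − 960.000) = -55.8333.
After k=2: 184819.
Correction k=3: B_{6}/6! · (f^{(5)}(7) − f^{(5)}(2)) = 1/30240 · (5040.00 − 1440.00) = 0.119048.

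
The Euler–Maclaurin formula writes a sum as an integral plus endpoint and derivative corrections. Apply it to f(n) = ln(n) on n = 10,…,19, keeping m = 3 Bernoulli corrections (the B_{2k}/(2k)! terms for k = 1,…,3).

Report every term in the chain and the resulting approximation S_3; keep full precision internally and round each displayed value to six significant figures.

S_3 ≈ 26.5381

The integral term ∫_10^19 ln(x) dx = 23.9185.
Endpoint term: (f(10) + f(19))/2 = (2.30259 + 2.94444)/2 = 2.62351.
Integral + boundary = 26.5420.
Order-1 term: 1/12 · (0.0526316 − 0.100000) = -0.00394737.
Running total after k=1: 26.5381.
Order-2 term: −1/720 · (0.000291588 − 0.00200000) = 2.37279e-06.
Running total after k=2: 26.5381.
Order-3 term: 1/30240 · (9.69267e-06 − 0.000240000) = -7.61598e-09.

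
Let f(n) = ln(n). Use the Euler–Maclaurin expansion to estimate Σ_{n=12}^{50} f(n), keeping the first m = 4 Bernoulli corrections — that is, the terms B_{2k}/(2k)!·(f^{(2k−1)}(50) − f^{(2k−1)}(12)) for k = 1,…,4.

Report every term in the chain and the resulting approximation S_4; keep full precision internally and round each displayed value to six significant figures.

Integral: ∫_12^50 ln(x) dx = 127.782.
Endpoint term: (f(12) + f(50))/2 = (2.48491 + 3.91202)/2 = 3.19846.
Integral + boundary = 130.981.
Correction k=1: B_{2}/2! · (f^{(1)}(50) − f^{(1)}(12)) = 1/12 · (0.0200000 − 0.0833333) = -0.00527778.
Partial sum through k=1: 130.975.
Correction k=2: B_{4}/4! · (f^{(3)}(50) − f^{(3)}(12)) = −1/720 · (1.60000e-05 − 0.00115741) = 1.58529e-06.
Partial sum through k=2: 130.975.
Correction k=3: B_{6}/6! · (f^{(5)}(50) − f^{(5)}(12)) = 1/30240 · (7.68000e-08 − 9.64506e-05) = -3.18696e-09.
Partial sum through k=3: 130.975.
Correction k=4: B_{8}/8! · (f^{(7)}(50) − f^{(7)}(12)) = −1/1209600 · (9.21600e-10 − 2.00939e-05) = 1.66112e-11.

S_4 ≈ 130.975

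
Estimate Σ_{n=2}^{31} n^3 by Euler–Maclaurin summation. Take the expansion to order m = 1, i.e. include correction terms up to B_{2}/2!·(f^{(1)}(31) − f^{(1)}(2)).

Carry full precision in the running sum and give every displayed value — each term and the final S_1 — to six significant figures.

S_1 ≈ 246015

Integral: ∫_2^31 x^3 dx = 230876.
Boundary: ½(f(2) + f(31)) = ½(8.00000 + 29791.0) = 14899.5.
So far: 245776.
Order-1 term: 1/12 · (2883.00 − 12.0000) = 239.250.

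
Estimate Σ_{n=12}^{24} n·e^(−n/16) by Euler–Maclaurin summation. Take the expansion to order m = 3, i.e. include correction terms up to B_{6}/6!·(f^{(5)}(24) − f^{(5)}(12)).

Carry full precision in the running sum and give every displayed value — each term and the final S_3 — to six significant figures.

Integral: ∫_12^24 x·e^(−x/16) dx = 68.8169.
½[f(12) + f(24)] = ½[5.66840 + 5.35512] = 5.51176.
Running total after boundary: 74.3287.
k=1: B_{2}/(2)! × [f^{(1)}(24) − f^{(1)}(12)] = 1/12 × (-0.111565 − 0.118092) = -0.0191381.
Running total after k=1: 74.3095.
k=2: B_{4}/(4)! × [f^{(3)}(24) − f^{(3)}(12)] = −1/720 × (0.00130740 − 0.00415166) = 3.95036e-06.
Running total after k=2: 74.3095.
k=3: B_{6}/(6)! × [f^{(5)}(24) − f^{(5)}(12)] = 1/30240 × (1.19164e-05 − 3.06329e-05) = -6.18931e-10.

S_3 ≈ 74.3095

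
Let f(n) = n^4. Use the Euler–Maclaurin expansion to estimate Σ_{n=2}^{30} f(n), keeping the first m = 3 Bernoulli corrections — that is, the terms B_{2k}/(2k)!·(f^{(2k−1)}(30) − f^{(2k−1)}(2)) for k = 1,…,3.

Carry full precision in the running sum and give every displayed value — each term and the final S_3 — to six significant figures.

The integral term ∫_2^30 x^4 dx = 4.85999e+06.
½[f(2) + f(30)] = ½[16.0000 + 810000] = 405008.
Integral + boundary = 5.26500e+06.
Correction k=1: B_{2}/2! · (f^{(1)}(30) − f^{(1)}(2)) = 1/12 · (108000 − 32.0000) = 8997.33.
Running total after k=1: 5.27400e+06.
Correction k=2: B_{4}/4! · (f^{(3)}(30) − f^{(3)}(2)) = −1/720 · (720.000 − 48.0000) = -0.933333.
Running total after k=2: 5.27400e+06.
Correction k=3: B_{6}/6! · (f^{(5)}(30) − f^{(5)}(2)) = 1/30240 · (0.00000 − 0.00000) = 0.00000.

S_3 ≈ 5.27400e+06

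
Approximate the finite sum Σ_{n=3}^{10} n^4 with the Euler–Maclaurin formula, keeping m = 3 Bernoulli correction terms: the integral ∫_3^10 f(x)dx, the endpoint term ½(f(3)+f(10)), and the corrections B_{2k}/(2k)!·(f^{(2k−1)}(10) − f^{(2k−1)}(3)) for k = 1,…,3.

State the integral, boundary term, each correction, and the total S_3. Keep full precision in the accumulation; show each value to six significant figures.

∫_3^10 x^4 dx evaluates to 19951.4.
Endpoint term: (f(3) + f(10))/2 = (81.0000 + 10000.0)/2 = 5040.50.
So far: 24991.9.
Order-1 term: 1/12 · (4000.00 − 108.000) = 324.333.
Partial sum through k=1: 25316.2.
Order-2 term: −1/720 · (240.000 − 72.0000) = -0.233333.
Partial sum through k=2: 25316.0.
Order-3 term: 1/30240 · (0.00000 − 0.00000) = 0.00000.

S_3 ≈ 25316.0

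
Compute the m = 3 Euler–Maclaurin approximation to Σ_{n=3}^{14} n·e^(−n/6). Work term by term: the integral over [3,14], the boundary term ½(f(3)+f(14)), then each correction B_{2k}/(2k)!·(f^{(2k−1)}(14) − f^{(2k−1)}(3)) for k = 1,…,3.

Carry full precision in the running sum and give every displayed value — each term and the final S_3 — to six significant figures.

S_3 ≈ 22.6686

The integral term ∫_3^14 x·e^(−x/6) dx = 21.1160.
½[f(3) + f(14)] = ½[1.81959 + 1.35761] = 1.58860.
Integral + boundary = 22.7046.
Order-1 term: 1/12 · (-0.129296 − 0.303265) = -0.0360468.
After k=1: 22.6686.
Order-2 term: −1/720 · (0.00179578 − 0.0421202) = 5.60061e-05.
After k=2: 22.6686.
Order-3 term: 1/30240 · (0.000199531 − 0.00210601) = -6.30449e-08.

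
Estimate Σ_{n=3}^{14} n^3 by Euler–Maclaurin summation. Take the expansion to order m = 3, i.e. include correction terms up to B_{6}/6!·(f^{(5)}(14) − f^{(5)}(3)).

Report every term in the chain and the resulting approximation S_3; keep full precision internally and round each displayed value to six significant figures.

The integral term ∫_3^14 x^3 dx = 9583.75.
Boundary: ½(f(3) + f(14)) = ½(27.0000 + 2744.00) = 1385.50.
Integral + boundary = 10969.2.
Order-1 term: 1/12 · (588.000 − 27.0000) = 46.7500.
Partial sum through k=1: 11016.0.
Order-2 term: −1/720 · (6.00000 − 6.00000) = 0.00000.
Partial sum through k=2: 11016.0.
Order-3 term: 1/30240 · (0.00000 − 0.00000) = 0.00000.

S_3 ≈ 11016.0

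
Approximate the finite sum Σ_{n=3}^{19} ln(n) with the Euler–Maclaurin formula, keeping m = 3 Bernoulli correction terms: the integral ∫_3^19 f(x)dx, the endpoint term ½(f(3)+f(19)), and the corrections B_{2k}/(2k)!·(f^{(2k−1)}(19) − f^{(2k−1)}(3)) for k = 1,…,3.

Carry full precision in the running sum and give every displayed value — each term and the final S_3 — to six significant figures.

S_3 ≈ 38.6467

The integral term ∫_3^19 ln(x) dx = 36.6485.
½[f(3) + f(19)] = ½[1.09861 + 2.94444] = 2.02153.
Integral + boundary = 38.6700.
Order-1 term: 1/12 · (0.0526316 − 0.333333) = -0.0233918.
Running total after k=1: 38.6466.
Order-2 term: −1/720 · (0.000291588 − 0.0740741) = 0.000102476.
Running total after k=2: 38.6467.
Order-3 term: 1/30240 · (9.69267e-06 − 0.0987654) = -3.26573e-06.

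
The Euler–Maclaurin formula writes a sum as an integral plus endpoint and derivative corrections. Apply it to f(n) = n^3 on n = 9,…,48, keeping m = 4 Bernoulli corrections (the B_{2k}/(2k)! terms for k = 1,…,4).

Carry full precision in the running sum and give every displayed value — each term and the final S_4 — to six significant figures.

Integral: ∫_9^48 x^3 dx = 1.32546e+06.
Endpoint term: (f(9) + f(48))/2 = (729.000 + 110592)/2 = 55660.5.
So far: 1.38112e+06.
Correction k=1: B_{2}/2! · (f^{(1)}(48) − f^{(1)}(9)) = 1/12 · (6912.00 − 243.000) = 555.750.
Partial sum through k=1: 1.38168e+06.
Correction k=2: B_{4}/4! · (f^{(3)}(48) − f^{(3)}(9)) = −1/720 · (6.00000 − 6.00000) = 0.00000.
Partial sum through k=2: 1.38168e+06.
Correction k=3: B_{6}/6! · (f^{(5)}(48) − f^{(5)}(9)) = 1/30240 · (0.00000 − 0.00000) = 0.00000.
Partial sum through k=3: 1.38168e+06.
Correction k=4: B_{8}/8! · (f^{(7)}(48) − f^{(7)}(9)) = −1/1209600 · (0.00000 − 0.00000) = 0.00000.

S_4 ≈ 1.38168e+06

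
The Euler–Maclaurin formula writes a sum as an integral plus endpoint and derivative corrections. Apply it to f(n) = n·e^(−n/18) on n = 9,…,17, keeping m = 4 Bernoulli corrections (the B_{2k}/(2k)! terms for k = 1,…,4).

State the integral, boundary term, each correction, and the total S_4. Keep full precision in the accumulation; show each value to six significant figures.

The integral term ∫_9^17 x·e^(−x/18) dx = 49.7697.
½[f(9) + f(17)] = ½[5.45878 + 6.61122] = 6.03500.
Integral + boundary = 55.8047.
k=1: B_{2}/(2)! × [f^{(1)}(17) − f^{(1)}(9)] = 1/12 × (0.0216053 − 0.303265) = -0.0234717.
Partial sum through k=1: 55.7812.
k=2: B_{4}/(4)! × [f^{(3)}(17) − f^{(3)}(9)] = −1/720 × (0.00246727 − 0.00468002) = 3.07326e-06.
Partial sum through k=2: 55.7812.
k=3: B_{6}/(6)! × [f^{(5)}(17) − f^{(5)}(9)] = 1/30240 × (1.50243e-05 − 2.60001e-05) = -3.62958e-10.
Partial sum through k=3: 55.7812.
k=4: B_{8}/(8)! × [f^{(7)}(17) − f^{(7)}(9)] = −1/1209600 × (6.92392e-08 − 1.15913e-07) = 3.85859e-14.

S_4 ≈ 55.7812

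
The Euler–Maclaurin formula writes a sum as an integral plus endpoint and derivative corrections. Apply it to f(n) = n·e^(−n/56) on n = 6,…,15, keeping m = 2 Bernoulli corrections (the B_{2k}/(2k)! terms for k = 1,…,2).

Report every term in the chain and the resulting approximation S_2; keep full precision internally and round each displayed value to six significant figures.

Integral: ∫_6^15 x·e^(−x/56) dx = 77.5277.
Boundary: ½(f(6) + f(15)) = ½(5.39038 + 11.4753) = 8.43282.
Running total after boundary: 85.9605.
Order-1 term: 1/12 · (0.560102 − 0.802140) = -0.0201699.
Partial sum through k=1: 85.9403.
Order-2 term: −1/720 · (0.000666497 − 0.000828742) = 2.25340e-07.

S_2 ≈ 85.9403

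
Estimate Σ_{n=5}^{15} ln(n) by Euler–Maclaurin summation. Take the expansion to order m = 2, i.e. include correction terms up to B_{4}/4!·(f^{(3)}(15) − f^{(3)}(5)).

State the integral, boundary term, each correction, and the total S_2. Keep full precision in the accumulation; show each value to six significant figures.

S_2 ≈ 24.7212

Integral: ∫_5^15 ln(x) dx = 22.5736.
½[f(5) + f(15)] = ½[1.60944 + 2.70805] = 2.15874.
Running total after boundary: 24.7323.
k=1: B_{2}/(2)! × [f^{(1)}(15) − f^{(1)}(5)] = 1/12 × (0.0666667 − 0.200000) = -0.0111111.
Running total after k=1: 24.7212.
k=2: B_{4}/(4)! × [f^{(3)}(15) − f^{(3)}(5)] = −1/720 × (0.000592593 − 0.0160000) = 2.13992e-05.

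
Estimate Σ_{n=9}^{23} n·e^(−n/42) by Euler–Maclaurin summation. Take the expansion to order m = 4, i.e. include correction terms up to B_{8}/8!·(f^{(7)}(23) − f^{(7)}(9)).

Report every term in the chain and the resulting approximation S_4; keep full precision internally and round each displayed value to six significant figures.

S_4 ≈ 160.270

Integral: ∫_9^23 x·e^(−x/42) dx = 150.019.
Endpoint term: (f(9) + f(23))/2 = (7.26406 + 13.3015)/2 = 10.2828.
So far: 160.301.
k=1: B_{2}/(2)! × [f^{(1)}(23) − f^{(1)}(9)] = 1/12 × (0.261623 − 0.634164) = -0.0310451.
Partial sum through k=1: 160.270.
k=2: B_{4}/(4)! × [f^{(3)}(23) − f^{(3)}(9)] = −1/720 × (0.000804010 − 0.00127460) = 6.53601e-07.
Partial sum through k=2: 160.270.
k=3: B_{6}/(6)! × [f^{(5)}(23) − f^{(5)}(9)] = 1/30240 × (8.27499e-07 − 1.24133e-06) = -1.36848e-11.
Partial sum through k=3: 160.270.
k=4: B_{8}/(8)! × [f^{(7)}(23) − f^{(7)}(9)] = −1/1209600 × (6.79824e-10 − 9.97784e-10) = 2.62864e-16.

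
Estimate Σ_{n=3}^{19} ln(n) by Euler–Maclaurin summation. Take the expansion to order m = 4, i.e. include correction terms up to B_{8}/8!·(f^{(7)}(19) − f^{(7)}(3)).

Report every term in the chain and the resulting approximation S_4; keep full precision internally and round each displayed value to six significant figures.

Integral: ∫_3^19 ln(x) dx = 36.6485.
Boundary: ½(f(3) + f(19)) = ½(1.09861 + 2.94444) = 2.02153.
Running total after boundary: 38.6700.
Correction k=1: B_{2}/2! · (f^{(1)}(19) − f^{(1)}(3)) = 1/12 · (0.0526316 − 0.333333) = -0.0233918.
Partial sum through k=1: 38.6466.
Correction k=2: B_{4}/4! · (f^{(3)}(19) − f^{(3)}(3)) = −1/720 · (0.000291588 − 0.0740741) = 0.000102476.
Partial sum through k=2: 38.6467.
Correction k=3: B_{6}/6! · (f^{(5)}(19) − f^{(5)}(3)) = 1/30240 · (9.69267e-06 − 0.0987654) = -3.26573e-06.
Partial sum through k=3: 38.6467.
Correction k=4: B_{8}/8! · (f^{(7)}(19) − f^{(7)}(3)) = −1/1209600 · (8.05485e-07 − 0.329218) = 2.72170e-07.

S_4 ≈ 38.6467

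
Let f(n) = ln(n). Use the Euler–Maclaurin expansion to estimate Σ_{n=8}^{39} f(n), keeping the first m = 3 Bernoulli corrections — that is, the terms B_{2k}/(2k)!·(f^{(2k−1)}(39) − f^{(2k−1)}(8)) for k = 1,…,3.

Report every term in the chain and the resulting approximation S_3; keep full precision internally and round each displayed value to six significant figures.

S_3 ≈ 98.1066

∫_8^39 ln(x) dx evaluates to 95.2434.
Endpoint term: (f(8) + f(39))/2 = (2.07944 + 3.66356)/2 = 2.87150.
Integral + boundary = 98.1149.
Correction k=1: B_{2}/2! · (f^{(1)}(39) − f^{(1)}(8)) = 1/12 · (0.0256410 − 0.125000) = -0.00827991.
After k=1: 98.1066.
Correction k=2: B_{4}/4! · (f^{(3)}(39) − f^{(3)}(8)) = −1/720 · (3.37160e-05 − 0.00390625) = 5.37852e-06.
After k=2: 98.1066.
Correction k=3: B_{6}/6! · (f^{(5)}(39) − f^{(5)}(8)) = 1/30240 · (2.66004e-07 − 0.000732422) = -2.42115e-08.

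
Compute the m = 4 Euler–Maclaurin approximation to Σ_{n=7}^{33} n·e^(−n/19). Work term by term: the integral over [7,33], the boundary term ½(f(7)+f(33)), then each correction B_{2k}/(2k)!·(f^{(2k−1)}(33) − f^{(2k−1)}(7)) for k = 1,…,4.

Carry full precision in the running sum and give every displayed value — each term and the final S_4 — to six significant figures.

S_4 ≈ 173.079

Integral: ∫_7^33 x·e^(−x/19) dx = 167.799.
Endpoint term: (f(7) + f(33))/2 = (4.84278 + 5.81049)/2 = 5.32664.
Running total after boundary: 173.126.
Correction k=1: B_{2}/2! · (f^{(1)}(33) − f^{(1)}(7)) = 1/12 · (-0.129740 − 0.436943) = -0.0472235.
Partial sum through k=1: 173.079.
Correction k=2: B_{4}/4! · (f^{(3)}(33) − f^{(3)}(7)) = −1/720 · (0.000616098 − 0.00504320) = 6.14875e-06.
Partial sum through k=2: 173.079.
Correction k=3: B_{6}/6! · (f^{(5)}(33) − f^{(5)}(7)) = 1/30240 · (4.40882e-06 − 2.45873e-05) = -6.67279e-10.
Partial sum through k=3: 173.079.
Correction k=4: B_{8}/8! · (f^{(7)}(33) − f^{(7)}(7)) = −1/1209600 · (1.96981e-08 − 9.75196e-08) = 6.43366e-14.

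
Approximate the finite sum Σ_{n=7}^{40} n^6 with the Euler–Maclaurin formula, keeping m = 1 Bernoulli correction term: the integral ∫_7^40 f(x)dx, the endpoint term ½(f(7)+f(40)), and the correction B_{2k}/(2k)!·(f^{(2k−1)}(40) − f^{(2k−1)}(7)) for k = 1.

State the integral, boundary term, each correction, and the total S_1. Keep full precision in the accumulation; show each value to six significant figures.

S_1 ≈ 2.55048e+10

The integral term ∫_7^40 x^6 dx = 2.34056e+10.
Endpoint term: (f(7) + f(40))/2 = (117649 + 4.09600e+09)/2 = 2.04806e+09.
So far: 2.54537e+10.
Correction k=1: B_{2}/2! · (f^{(1)}(40) − f^{(1)}(7)) = 1/12 · (6.14400e+08 − 100842) = 5.11916e+07.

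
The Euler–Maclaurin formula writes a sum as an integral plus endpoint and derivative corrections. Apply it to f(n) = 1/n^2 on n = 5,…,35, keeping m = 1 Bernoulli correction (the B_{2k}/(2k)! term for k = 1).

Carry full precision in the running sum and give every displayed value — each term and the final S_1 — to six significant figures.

S_1 ≈ 0.193166

Integral: ∫_5^35 1/x^2 dx = 0.171429.
Endpoint term: (f(5) + f(35))/2 = (0.0400000 + 0.000816327)/2 = 0.0204082.
Running total after boundary: 0.191837.
k=1: B_{2}/(2)! × [f^{(1)}(35) − f^{(1)}(5)] = 1/12 × (-4.66472e-05 − (-0.0160000)) = 0.00132945.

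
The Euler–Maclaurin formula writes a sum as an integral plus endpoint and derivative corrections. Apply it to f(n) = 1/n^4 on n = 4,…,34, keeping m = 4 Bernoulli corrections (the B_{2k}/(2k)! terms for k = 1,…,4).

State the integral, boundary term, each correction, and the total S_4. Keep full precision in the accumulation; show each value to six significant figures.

∫_4^34 1/x^4 dx evaluates to 0.00519985.
Endpoint term: (f(4) + f(34))/2 = (0.00390625 + 7.48315e-07)/2 = 0.00195350.
So far: 0.00715335.
Correction k=1: B_{2}/2! · (f^{(1)}(34) − f^{(1)}(4)) = 1/12 · (-8.80370e-08 − (-0.00390625)) = 0.000325513.
Running total after k=1: 0.00747887.
Correction k=2: B_{4}/4! · (f^{(3)}(34) − f^{(3)}(4)) = −1/720 · (-2.28470e-09 − (-0.00732422)) = -1.01725e-05.
Running total after k=2: 0.00746869.
Correction k=3: B_{6}/6! · (f^{(5)}(34) − f^{(5)}(4)) = 1/30240 · (-1.10677e-10 − (-0.0256348)) = 8.47710e-07.
Running total after k=3: 0.00746954.
Correction k=4: B_{8}/8! · (f^{(7)}(34) − f^{(7)}(4)) = −1/1209600 · (-8.61675e-12 − (-0.144196)) = -1.19209e-07.

S_4 ≈ 0.00746942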